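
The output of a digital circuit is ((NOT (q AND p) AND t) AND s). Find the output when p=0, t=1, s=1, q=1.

Substituting: ((NOT (1 AND 0) AND 1) AND 1)
= 1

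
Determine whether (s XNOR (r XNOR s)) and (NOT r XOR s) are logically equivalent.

No. Counterexample: with s=0, r=0, Expression 1 = 0 but Expression 2 = 1.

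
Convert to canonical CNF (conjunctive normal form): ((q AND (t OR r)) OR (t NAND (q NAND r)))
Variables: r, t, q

(r OR NOT t OR q) AND (NOT r OR NOT t OR q)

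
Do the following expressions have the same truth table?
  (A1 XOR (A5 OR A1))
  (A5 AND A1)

No. Counterexample: with A1=0, A5=1, Expression 1 = 1 but Expression 2 = 0.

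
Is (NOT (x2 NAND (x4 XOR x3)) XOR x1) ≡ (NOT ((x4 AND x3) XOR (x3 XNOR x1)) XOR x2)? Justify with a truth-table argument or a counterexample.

No. Counterexample: with x4=0, x2=0, x3=1, x1=0, Expression 1 = 0 but Expression 2 = 1.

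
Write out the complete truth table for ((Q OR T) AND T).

T | Q | Output
--------------
0 | 0 | 0
0 | 1 | 0
1 | 0 | 1
1 | 1 | 1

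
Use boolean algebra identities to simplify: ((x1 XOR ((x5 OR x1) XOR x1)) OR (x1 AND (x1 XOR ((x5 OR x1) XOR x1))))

By absorption (E OR (E AND v) = E) then XOR self-cancellation ((E XOR v) XOR v = E):
= (x5 OR x1)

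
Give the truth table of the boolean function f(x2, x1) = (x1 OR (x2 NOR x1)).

x2 | x1 | Output
----------------
0 | 0 | 1
0 | 1 | 1
1 | 0 | 0
1 | 1 | 1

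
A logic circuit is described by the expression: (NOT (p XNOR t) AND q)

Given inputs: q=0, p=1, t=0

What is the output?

Substituting: (NOT (1 XNOR 0) AND 0)
= 0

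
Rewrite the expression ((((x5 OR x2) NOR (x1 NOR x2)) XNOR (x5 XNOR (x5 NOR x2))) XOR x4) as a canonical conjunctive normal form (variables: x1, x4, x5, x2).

(x1 OR x4 OR x5 OR NOT x2) AND (x1 OR NOT x4 OR x5 OR x2) AND (x1 OR NOT x4 OR NOT x5 OR x2) AND (x1 OR NOT x4 OR NOT x5 OR NOT x2) AND (NOT x1 OR x4 OR x5 OR x2) AND (NOT x1 OR x4 OR x5 OR NOT x2) AND (NOT x1 OR NOT x4 OR NOT x5 OR x2) AND (NOT x1 OR NOT x4 OR NOT x5 OR NOT x2)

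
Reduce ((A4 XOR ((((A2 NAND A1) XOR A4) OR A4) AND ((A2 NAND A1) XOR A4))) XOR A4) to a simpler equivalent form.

By XOR self-cancellation ((E XOR v) XOR v = E) then absorption (E AND (E OR v) = E):
= ((A2 NAND A1) XOR A4)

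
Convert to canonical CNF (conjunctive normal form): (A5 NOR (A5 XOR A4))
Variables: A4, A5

(A4 OR NOT A5) AND (NOT A4 OR A5) AND (NOT A4 OR NOT A5)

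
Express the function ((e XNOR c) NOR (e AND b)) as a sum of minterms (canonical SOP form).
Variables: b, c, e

Σm(1, 2, 6) = (NOT b AND NOT c AND e) OR (NOT b AND c AND NOT e) OR (b AND c AND NOT e)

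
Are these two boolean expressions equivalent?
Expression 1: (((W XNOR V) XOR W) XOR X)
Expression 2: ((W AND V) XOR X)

No. Counterexample: with W=0, V=0, X=0, Expression 1 = 1 but Expression 2 = 0.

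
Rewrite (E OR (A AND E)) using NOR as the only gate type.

((E NOR ((A NOR A) NOR (E NOR E))) NOR (E NOR ((A NOR A) NOR (E NOR E))))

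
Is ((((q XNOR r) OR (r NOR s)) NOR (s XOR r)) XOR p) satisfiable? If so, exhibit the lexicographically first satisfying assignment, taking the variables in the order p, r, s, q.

p=0, r=1, s=1, q=0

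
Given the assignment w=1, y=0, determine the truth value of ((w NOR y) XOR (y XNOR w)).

Substituting: ((1 NOR 0) XOR (0 XNOR 1))
= 0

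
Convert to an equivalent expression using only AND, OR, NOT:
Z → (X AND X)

NOT Z OR (X AND X)
(Implication elimination: A → B = NOT A OR B)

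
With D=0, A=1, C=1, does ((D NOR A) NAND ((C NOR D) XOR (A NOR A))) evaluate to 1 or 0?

Substituting: ((0 NOR 1) NAND ((1 NOR 0) XOR (1 NOR 1)))
= 1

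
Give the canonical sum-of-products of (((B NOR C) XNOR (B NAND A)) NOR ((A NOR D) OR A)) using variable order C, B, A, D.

Σm(5, 9, 13) = (NOT C AND B AND NOT A AND D) OR (C AND NOT B AND NOT A AND D) OR (C AND B AND NOT A AND D)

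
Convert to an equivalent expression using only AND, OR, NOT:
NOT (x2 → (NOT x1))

x2 AND x1
(Negated implication: NOT(A → B) = A AND NOT B)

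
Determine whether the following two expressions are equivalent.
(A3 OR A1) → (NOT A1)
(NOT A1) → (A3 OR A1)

No, Converse is not equivalent to original (counterexample: A3=0, A1=0)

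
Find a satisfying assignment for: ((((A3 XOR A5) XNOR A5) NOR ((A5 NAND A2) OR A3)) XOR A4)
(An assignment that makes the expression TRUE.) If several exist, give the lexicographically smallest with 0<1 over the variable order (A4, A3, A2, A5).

A4=1, A3=0, A2=0, A5=0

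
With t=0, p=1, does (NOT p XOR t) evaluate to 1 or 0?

Substituting: (NOT 1 XOR 0)
= 0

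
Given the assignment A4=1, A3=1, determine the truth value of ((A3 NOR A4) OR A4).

Substituting: ((1 NOR 1) OR 1)
= 1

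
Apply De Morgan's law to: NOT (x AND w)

NOT x OR NOT w
De Morgan's: NOT(AND of terms) = OR of negations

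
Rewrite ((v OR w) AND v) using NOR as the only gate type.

((((v NOR w) NOR (v NOR w)) NOR ((v NOR w) NOR (v NOR w))) NOR (v NOR v))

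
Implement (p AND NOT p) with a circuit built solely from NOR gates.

((p NOR p) NOR ((p NOR p) NOR (p NOR p)))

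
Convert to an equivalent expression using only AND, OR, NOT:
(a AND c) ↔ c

((a AND c) AND c) OR (NOT (a AND c) AND NOT c)
(Biconditional = both true or both false)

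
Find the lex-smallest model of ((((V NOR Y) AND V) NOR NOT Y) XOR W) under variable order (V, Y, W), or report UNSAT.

V=0, Y=0, W=1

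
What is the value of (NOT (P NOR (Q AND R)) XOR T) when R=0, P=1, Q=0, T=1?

Substituting: (NOT (1 NOR (0 AND 0)) XOR 1)
= 0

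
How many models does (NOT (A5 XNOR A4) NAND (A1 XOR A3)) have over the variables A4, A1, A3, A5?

Satisfying assignments: (0,0,0,0), (0,0,0,1), (0,0,1,0), (0,1,0,0), (0,1,1,0), (0,1,1,1), (1,0,0,0), (1,0,0,1), (1,0,1,1), (1,1,0,1), (1,1,1,0), (1,1,1,1)
Count: 12 out of 16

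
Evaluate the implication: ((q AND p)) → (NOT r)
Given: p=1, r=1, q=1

Antecedent ((q AND p)) = 1; consequent (NOT r) = 0.
1 → 0 = 0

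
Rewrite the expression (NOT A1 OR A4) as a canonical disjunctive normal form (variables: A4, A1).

(NOT A4 AND NOT A1) OR (A4 AND NOT A1) OR (A4 AND A1)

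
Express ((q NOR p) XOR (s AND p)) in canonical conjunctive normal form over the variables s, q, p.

(s OR q OR NOT p) AND (s OR NOT q OR p) AND (s OR NOT q OR NOT p) AND (NOT s OR NOT q OR p)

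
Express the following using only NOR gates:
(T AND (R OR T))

((T NOR T) NOR (((R NOR T) NOR (R NOR T)) NOR ((R NOR T) NOR (R NOR T))))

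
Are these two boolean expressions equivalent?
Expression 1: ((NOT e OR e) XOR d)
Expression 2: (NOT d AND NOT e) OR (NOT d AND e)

Yes, they are equivalent — the two output columns agree on all 4 assignments:
d | e | Expression 1 | Expression 2
-----------------------------------
0 | 0 | 1 | 1
0 | 1 | 1 | 1
1 | 0 | 0 | 0
1 | 1 | 0 | 0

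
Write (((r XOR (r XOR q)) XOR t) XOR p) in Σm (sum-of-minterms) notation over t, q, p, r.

Σm(2, 3, 4, 5, 8, 9, 14, 15) = (NOT t AND NOT q AND p AND NOT r) OR (NOT t AND NOT q AND p AND r) OR (NOT t AND q AND NOT p AND NOT r) OR (NOT t AND q AND NOT p AND r) OR (t AND NOT q AND NOT p AND NOT r) OR (t AND NOT q AND NOT p AND r) OR (t AND q AND p AND NOT r) OR (t AND q AND p AND r)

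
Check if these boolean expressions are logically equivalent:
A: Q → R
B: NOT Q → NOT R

No, Inverse is not equivalent to original (counterexample: R=0, Q=1)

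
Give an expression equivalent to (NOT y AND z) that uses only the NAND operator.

(((y NAND y) NAND z) NAND ((y NAND y) NAND z))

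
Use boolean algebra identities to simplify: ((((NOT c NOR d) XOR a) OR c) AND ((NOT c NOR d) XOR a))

By absorption (E AND (E OR v) = E):
= ((NOT c NOR d) XOR a)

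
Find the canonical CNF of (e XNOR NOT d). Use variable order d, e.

(d OR e) AND (NOT d OR NOT e)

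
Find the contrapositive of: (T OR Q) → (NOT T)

Contrapositive: T → NOT (T OR Q)
Note: A statement and its contrapositive are logically equivalent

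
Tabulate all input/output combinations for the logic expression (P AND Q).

Q | P | Output
--------------
0 | 0 | 0
0 | 1 | 0
1 | 0 | 0
1 | 1 | 1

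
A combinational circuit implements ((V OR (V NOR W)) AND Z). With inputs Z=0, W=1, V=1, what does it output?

Substituting: ((1 OR (1 NOR 1)) AND 0)
= 0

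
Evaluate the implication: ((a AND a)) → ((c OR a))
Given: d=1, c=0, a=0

Antecedent ((a AND a)) = 0; consequent ((c OR a)) = 0.
0 → 0 = 1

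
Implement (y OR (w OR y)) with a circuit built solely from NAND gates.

((y NAND y) NAND (((w NAND w) NAND (y NAND y)) NAND ((w NAND w) NAND (y NAND y))))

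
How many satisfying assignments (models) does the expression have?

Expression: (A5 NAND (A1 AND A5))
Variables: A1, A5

Satisfying assignments: (0,0), (0,1), (1,0)
Count: 3 out of 4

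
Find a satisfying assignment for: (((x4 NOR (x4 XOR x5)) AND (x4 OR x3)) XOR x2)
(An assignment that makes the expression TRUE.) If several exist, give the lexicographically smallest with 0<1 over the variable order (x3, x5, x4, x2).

x3=0, x5=0, x4=0, x2=1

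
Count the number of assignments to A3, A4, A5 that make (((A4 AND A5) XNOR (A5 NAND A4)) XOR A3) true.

Satisfying assignments: (1,0,0), (1,0,1), (1,1,0), (1,1,1)
Count: 4 out of 8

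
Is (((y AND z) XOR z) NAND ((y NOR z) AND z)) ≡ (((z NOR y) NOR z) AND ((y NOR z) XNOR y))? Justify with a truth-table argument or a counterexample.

No. Counterexample: with z=0, y=0, Expression 1 = 1 but Expression 2 = 0.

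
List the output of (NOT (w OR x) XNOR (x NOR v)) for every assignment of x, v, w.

x | v | w | Output
------------------
0 | 0 | 0 | 1
0 | 0 | 1 | 0
0 | 1 | 0 | 0
0 | 1 | 1 | 1
1 | 0 | 0 | 1
1 | 0 | 1 | 1
1 | 1 | 0 | 1
1 | 1 | 1 | 1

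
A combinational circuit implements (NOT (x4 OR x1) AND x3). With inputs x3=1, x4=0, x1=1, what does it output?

Substituting: (NOT (0 OR 1) AND 1)
= 0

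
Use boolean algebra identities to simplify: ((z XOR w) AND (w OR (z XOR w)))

By absorption (E AND (E OR v) = E):
= (z XOR w)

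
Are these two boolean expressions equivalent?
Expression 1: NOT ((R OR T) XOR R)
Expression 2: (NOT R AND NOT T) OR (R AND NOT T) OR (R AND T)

Yes, they are equivalent — the two output columns agree on all 4 assignments:
R | T | Expression 1 | Expression 2
-----------------------------------
0 | 0 | 1 | 1
0 | 1 | 0 | 0
1 | 0 | 1 | 1
1 | 1 | 1 | 1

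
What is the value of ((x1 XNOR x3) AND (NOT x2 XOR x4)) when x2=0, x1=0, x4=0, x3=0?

Substituting: ((0 XNOR 0) AND (NOT 0 XOR 0))
= 1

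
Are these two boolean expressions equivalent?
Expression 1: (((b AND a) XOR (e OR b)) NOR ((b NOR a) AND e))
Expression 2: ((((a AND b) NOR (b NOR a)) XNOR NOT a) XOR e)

No. Counterexample: with e=0, a=0, b=0, Expression 1 = 1 but Expression 2 = 0.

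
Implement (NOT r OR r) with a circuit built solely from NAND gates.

(((r NAND r) NAND (r NAND r)) NAND (r NAND r))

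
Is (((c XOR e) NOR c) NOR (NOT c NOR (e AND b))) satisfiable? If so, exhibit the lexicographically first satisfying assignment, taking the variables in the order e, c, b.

e=1, c=0, b=0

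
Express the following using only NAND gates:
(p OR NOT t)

((p NAND p) NAND ((t NAND t) NAND (t NAND t)))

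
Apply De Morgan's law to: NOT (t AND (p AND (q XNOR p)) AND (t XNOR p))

NOT t OR NOT (p AND (q XNOR p)) OR NOT (t XNOR p)
De Morgan's: NOT(AND of terms) = OR of negations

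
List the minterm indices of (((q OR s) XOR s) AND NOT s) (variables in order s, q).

Σm(1) = (NOT s AND q)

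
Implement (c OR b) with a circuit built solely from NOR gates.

((c NOR b) NOR (c NOR b))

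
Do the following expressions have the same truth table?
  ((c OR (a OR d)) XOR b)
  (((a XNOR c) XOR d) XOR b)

No. Counterexample: with a=0, d=0, b=0, c=0, Expression 1 = 0 but Expression 2 = 1.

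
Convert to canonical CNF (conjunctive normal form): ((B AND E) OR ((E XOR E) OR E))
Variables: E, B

(E OR B) AND (E OR NOT B)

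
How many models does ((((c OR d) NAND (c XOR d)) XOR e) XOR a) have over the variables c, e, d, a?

Satisfying assignments: (0,0,0,0), (0,0,1,1), (0,1,0,1), (0,1,1,0), (1,0,0,1), (1,0,1,0), (1,1,0,0), (1,1,1,1)
Count: 8 out of 16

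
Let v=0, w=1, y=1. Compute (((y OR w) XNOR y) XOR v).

Substituting: (((1 OR 1) XNOR 1) XOR 0)
= 1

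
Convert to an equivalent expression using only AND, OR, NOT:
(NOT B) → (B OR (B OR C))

B OR (B OR (B OR C))
(Implication elimination: A → B = NOT A OR B)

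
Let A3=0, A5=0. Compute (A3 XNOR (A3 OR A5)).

Substituting: (0 XNOR (0 OR 0))
= 1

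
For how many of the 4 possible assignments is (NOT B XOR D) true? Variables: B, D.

Satisfying assignments: (0,0), (1,1)
Count: 2 out of 4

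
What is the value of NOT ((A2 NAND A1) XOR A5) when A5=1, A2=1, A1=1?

Substituting: NOT ((1 NAND 1) XOR 1)
= 0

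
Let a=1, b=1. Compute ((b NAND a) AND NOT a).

Substituting: ((1 NAND 1) AND NOT 1)
= 0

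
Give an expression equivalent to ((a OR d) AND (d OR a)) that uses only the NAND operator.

((((a NAND a) NAND (d NAND d)) NAND ((d NAND d) NAND (a NAND a))) NAND (((a NAND a) NAND (d NAND d)) NAND ((d NAND d) NAND (a NAND a))))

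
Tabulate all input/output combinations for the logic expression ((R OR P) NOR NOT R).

P | R | Output
--------------
0 | 0 | 0
0 | 1 | 0
1 | 0 | 0
1 | 1 | 0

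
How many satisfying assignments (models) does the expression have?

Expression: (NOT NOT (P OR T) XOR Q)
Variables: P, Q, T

Satisfying assignments: (0,0,1), (0,1,0), (1,0,0), (1,0,1)
Count: 4 out of 8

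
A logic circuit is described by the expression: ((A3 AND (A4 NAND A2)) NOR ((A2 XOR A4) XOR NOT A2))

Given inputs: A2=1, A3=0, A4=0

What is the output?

Substituting: ((0 AND (0 NAND 1)) NOR ((1 XOR 0) XOR NOT 1))
= 0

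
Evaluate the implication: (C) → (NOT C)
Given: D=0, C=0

Antecedent (C) = 0; consequent (NOT C) = 1.
0 → 1 = 1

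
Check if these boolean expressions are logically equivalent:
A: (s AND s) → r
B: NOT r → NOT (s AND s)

Yes, Contrapositive is always equivalent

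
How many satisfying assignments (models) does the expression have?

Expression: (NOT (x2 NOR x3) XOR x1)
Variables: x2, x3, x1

Satisfying assignments: (0,0,1), (0,1,0), (1,0,0), (1,1,0)
Count: 4 out of 8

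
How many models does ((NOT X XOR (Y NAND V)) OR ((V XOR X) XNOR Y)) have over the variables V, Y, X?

Satisfying assignments: (0,0,0), (0,0,1), (0,1,1), (1,0,1), (1,1,0)
Count: 5 out of 8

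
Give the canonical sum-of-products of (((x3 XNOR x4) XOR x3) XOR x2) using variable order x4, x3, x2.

Σm(0, 2, 5, 7) = (NOT x4 AND NOT x3 AND NOT x2) OR (NOT x4 AND x3 AND NOT x2) OR (x4 AND NOT x3 AND x2) OR (x4 AND x3 AND x2)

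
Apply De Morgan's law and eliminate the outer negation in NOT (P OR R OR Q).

NOT P AND NOT R AND NOT Q
De Morgan's: NOT(OR of terms) = AND of negations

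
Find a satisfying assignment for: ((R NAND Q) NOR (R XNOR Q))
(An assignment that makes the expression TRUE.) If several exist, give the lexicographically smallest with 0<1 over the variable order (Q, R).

UNSATISFIABLE - no assignment makes this expression true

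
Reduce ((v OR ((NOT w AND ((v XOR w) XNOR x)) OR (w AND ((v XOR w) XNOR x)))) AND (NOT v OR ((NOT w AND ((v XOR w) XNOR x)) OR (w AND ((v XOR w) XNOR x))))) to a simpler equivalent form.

By distribution ((E OR v) AND (E OR NOT v) = E) then distribution ((E AND v) OR (E AND NOT v) = E):
= ((v XOR w) XNOR x)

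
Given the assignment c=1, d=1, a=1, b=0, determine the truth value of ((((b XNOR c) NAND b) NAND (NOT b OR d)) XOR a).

Substituting: ((((0 XNOR 1) NAND 0) NAND (NOT 0 OR 1)) XOR 1)
= 1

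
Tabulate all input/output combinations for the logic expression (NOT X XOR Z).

Z | X | Output
--------------
0 | 0 | 1
0 | 1 | 0
1 | 0 | 0
1 | 1 | 1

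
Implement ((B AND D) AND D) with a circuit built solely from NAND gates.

((((B NAND D) NAND (B NAND D)) NAND D) NAND (((B NAND D) NAND (B NAND D)) NAND D))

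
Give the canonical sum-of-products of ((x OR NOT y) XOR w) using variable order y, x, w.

Σm(0, 2, 5, 6) = (NOT y AND NOT x AND NOT w) OR (NOT y AND x AND NOT w) OR (y AND NOT x AND w) OR (y AND x AND NOT w)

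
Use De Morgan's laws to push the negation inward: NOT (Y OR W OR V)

NOT Y AND NOT W AND NOT V
De Morgan's: NOT(OR of terms) = AND of negations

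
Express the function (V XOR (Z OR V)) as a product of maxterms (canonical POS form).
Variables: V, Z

ΠM(0, 2, 3) = (V OR Z) AND (NOT V OR Z) AND (NOT V OR NOT Z)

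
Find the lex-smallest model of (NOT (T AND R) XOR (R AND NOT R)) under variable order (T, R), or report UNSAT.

T=0, R=0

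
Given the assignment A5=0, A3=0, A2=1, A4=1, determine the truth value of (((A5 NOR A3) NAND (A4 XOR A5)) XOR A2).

Substituting: (((0 NOR 0) NAND (1 XOR 0)) XOR 1)
= 1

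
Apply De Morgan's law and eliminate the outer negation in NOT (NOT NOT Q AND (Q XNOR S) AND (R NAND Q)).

NOT Q OR NOT (Q XNOR S) OR NOT (R NAND Q)
De Morgan's: NOT(AND of terms) = OR of negations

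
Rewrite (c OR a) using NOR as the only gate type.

((c NOR a) NOR (c NOR a))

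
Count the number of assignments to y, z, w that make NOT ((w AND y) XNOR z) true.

Satisfying assignments: (0,1,0), (0,1,1), (1,0,1), (1,1,0)
Count: 4 out of 8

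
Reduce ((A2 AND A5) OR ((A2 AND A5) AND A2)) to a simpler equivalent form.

By absorption (E OR (E AND v) = E):
= (A2 AND A5)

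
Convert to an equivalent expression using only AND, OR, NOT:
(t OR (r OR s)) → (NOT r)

NOT (t OR (r OR s)) OR (NOT r)
(Implication elimination: A → B = NOT A OR B)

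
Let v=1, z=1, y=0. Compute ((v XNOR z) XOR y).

Substituting: ((1 XNOR 1) XOR 0)
= 1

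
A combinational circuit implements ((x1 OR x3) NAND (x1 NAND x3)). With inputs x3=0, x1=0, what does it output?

Substituting: ((0 OR 0) NAND (0 NAND 0))
= 1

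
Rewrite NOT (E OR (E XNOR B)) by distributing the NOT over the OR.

NOT E AND NOT (E XNOR B)
De Morgan's: NOT(OR of terms) = AND of negations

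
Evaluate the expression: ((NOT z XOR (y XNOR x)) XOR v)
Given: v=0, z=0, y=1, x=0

Substituting: ((NOT 0 XOR (1 XNOR 0)) XOR 0)
= 1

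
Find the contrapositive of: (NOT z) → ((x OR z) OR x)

Contrapositive: NOT ((x OR z) OR x) → z
Note: A statement and its contrapositive are logically equivalent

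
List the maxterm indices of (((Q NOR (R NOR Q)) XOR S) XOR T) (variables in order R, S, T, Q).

ΠM(0, 1, 6, 7, 9, 10, 12, 15) = (R OR S OR T OR Q) AND (R OR S OR T OR NOT Q) AND (R OR NOT S OR NOT T OR Q) AND (R OR NOT S OR NOT T OR NOT Q) AND (NOT R OR S OR T OR NOT Q) AND (NOT R OR S OR NOT T OR Q) AND (NOT R OR NOT S OR T OR Q) AND (NOT R OR NOT S OR NOT T OR NOT Q)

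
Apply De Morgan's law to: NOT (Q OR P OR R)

NOT Q AND NOT P AND NOT R
De Morgan's: NOT(OR of terms) = AND of negations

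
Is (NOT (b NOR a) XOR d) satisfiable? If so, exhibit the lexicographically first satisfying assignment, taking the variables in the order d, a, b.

d=0, a=0, b=1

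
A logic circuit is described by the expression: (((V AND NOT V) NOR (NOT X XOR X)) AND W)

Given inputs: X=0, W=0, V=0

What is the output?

Substituting: (((0 AND NOT 0) NOR (NOT 0 XOR 0)) AND 0)
= 0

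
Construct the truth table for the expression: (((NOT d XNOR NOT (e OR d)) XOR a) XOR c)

d | a | c | e | Output
----------------------
0 | 0 | 0 | 0 | 1
0 | 0 | 0 | 1 | 0
0 | 0 | 1 | 0 | 0
0 | 0 | 1 | 1 | 1
0 | 1 | 0 | 0 | 0
0 | 1 | 0 | 1 | 1
0 | 1 | 1 | 0 | 1
0 | 1 | 1 | 1 | 0
1 | 0 | 0 | 0 | 1
1 | 0 | 0 | 1 | 1
1 | 0 | 1 | 0 | 0
1 | 0 | 1 | 1 | 0
1 | 1 | 0 | 0 | 0
1 | 1 | 0 | 1 | 0
1 | 1 | 1 | 0 | 1
1 | 1 | 1 | 1 | 1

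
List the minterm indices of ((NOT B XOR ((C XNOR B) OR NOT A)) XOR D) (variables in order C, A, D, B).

Σm(1, 2, 6, 7, 9, 10, 12, 13) = (NOT C AND NOT A AND NOT D AND B) OR (NOT C AND NOT A AND D AND NOT B) OR (NOT C AND A AND D AND NOT B) OR (NOT C AND A AND D AND B) OR (C AND NOT A AND NOT D AND B) OR (C AND NOT A AND D AND NOT B) OR (C AND A AND NOT D AND NOT B) OR (C AND A AND NOT D AND B)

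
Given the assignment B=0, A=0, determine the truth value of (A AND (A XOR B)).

Substituting: (0 AND (0 XOR 0))
= 0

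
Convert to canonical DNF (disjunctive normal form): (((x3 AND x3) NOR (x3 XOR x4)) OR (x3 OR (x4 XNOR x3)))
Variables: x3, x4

(NOT x3 AND NOT x4) OR (x3 AND NOT x4) OR (x3 AND x4)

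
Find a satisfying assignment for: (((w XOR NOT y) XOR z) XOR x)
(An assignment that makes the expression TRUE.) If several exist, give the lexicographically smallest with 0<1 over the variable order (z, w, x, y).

z=0, w=0, x=0, y=0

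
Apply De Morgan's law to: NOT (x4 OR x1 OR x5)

NOT x4 AND NOT x1 AND NOT x5
De Morgan's: NOT(OR of terms) = AND of negations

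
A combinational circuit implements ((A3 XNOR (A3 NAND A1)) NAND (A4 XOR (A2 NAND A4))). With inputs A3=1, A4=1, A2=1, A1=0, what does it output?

Substituting: ((1 XNOR (1 NAND 0)) NAND (1 XOR (1 NAND 1)))
= 0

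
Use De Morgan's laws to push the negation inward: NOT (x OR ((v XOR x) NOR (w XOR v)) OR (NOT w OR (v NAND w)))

NOT x AND NOT ((v XOR x) NOR (w XOR v)) AND NOT (NOT w OR (v NAND w))
De Morgan's: NOT(OR of terms) = AND of negations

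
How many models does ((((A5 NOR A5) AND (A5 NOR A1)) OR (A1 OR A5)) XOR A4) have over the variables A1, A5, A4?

Satisfying assignments: (0,0,0), (0,1,0), (1,0,0), (1,1,0)
Count: 4 out of 8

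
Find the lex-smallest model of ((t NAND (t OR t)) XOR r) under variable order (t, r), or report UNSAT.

t=0, r=0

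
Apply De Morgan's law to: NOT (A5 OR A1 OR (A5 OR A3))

NOT A5 AND NOT A1 AND NOT (A5 OR A3)
De Morgan's: NOT(OR of terms) = AND of negations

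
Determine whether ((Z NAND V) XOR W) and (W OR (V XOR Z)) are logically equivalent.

No. Counterexample: with V=0, W=0, Z=0, Expression 1 = 1 but Expression 2 = 0.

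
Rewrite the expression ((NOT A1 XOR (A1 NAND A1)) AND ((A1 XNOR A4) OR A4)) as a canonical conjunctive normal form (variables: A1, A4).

(A1 OR A4) AND (A1 OR NOT A4) AND (NOT A1 OR A4) AND (NOT A1 OR NOT A4)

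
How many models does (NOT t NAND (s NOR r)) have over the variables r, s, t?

Satisfying assignments: (0,0,1), (0,1,0), (0,1,1), (1,0,0), (1,0,1), (1,1,0), (1,1,1)
Count: 7 out of 8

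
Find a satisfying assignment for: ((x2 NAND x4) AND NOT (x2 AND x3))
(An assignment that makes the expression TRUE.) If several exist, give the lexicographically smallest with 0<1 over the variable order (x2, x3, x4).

x2=0, x3=0, x4=0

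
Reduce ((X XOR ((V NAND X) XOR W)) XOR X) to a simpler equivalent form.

By XOR self-cancellation ((E XOR v) XOR v = E):
= ((V NAND X) XOR W)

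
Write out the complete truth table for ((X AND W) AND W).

X | W | Output
--------------
0 | 0 | 0
0 | 1 | 0
1 | 0 | 0
1 | 1 | 1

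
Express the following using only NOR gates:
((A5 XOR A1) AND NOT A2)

((((((A5 NOR A1) NOR (A5 NOR A1)) NOR ((A5 NOR A1) NOR (A5 NOR A1))) NOR ((((A5 NOR A5) NOR (A1 NOR A1)) NOR ((A5 NOR A5) NOR (A1 NOR A1))) NOR (((A5 NOR A5) NOR (A1 NOR A1)) NOR ((A5 NOR A5) NOR (A1 NOR A1))))) NOR ((((A5 NOR A1) NOR (A5 NOR A1)) NOR ((A5 NOR A1) NOR (A5 NOR A1))) NOR ((((A5 NOR A5) NOR (A1 NOR A1)) NOR ((A5 NOR A5) NOR (A1 NOR A1))) NOR (((A5 NOR A5) NOR (A1 NOR A1)) NOR ((A5 NOR A5) NOR (A1 NOR A1)))))) NOR ((A2 NOR A2) NOR (A2 NOR A2)))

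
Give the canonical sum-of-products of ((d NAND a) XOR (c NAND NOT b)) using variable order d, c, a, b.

Σm(4, 6, 10, 11, 12, 15) = (NOT d AND c AND NOT a AND NOT b) OR (NOT d AND c AND a AND NOT b) OR (d AND NOT c AND a AND NOT b) OR (d AND NOT c AND a AND b) OR (d AND c AND NOT a AND NOT b) OR (d AND c AND a AND b)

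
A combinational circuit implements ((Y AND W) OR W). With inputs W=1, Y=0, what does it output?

Substituting: ((0 AND 1) OR 1)
= 1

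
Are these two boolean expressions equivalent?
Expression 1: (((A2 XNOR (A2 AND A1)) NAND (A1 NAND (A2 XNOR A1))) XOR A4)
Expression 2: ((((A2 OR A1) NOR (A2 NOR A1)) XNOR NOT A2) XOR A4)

Yes, they are equivalent — the two output columns agree on all 8 assignments:
A1 | A4 | A2 | Expression 1 | Expression 2
------------------------------------------
0 | 0 | 0 | 0 | 0
0 | 0 | 1 | 1 | 1
0 | 1 | 0 | 1 | 1
0 | 1 | 1 | 0 | 0
1 | 0 | 0 | 0 | 0
1 | 0 | 1 | 1 | 1
1 | 1 | 0 | 1 | 1
1 | 1 | 1 | 0 | 0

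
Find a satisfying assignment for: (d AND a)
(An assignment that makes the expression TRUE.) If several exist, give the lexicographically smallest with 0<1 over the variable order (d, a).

d=1, a=1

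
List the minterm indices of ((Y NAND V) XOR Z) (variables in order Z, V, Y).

Σm(0, 1, 2, 7) = (NOT Z AND NOT V AND NOT Y) OR (NOT Z AND NOT V AND Y) OR (NOT Z AND V AND NOT Y) OR (Z AND V AND Y)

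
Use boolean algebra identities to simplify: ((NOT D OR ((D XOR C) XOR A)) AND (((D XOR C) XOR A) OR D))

By distribution ((E OR v) AND (E OR NOT v) = E):
= ((D XOR C) XOR A)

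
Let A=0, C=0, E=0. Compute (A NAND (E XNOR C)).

Substituting: (0 NAND (0 XNOR 0))
= 1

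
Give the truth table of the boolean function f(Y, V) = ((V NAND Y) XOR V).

Y | V | Output
--------------
0 | 0 | 1
0 | 1 | 0
1 | 0 | 1
1 | 1 | 1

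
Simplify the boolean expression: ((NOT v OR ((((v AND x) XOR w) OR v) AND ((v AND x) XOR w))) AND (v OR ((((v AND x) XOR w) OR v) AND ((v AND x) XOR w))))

By distribution ((E OR v) AND (E OR NOT v) = E) then absorption (E AND (E OR v) = E):
= ((v AND x) XOR w)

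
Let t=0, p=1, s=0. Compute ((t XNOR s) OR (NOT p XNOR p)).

Substituting: ((0 XNOR 0) OR (NOT 1 XNOR 1))
= 1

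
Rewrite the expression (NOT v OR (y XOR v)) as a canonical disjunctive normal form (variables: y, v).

(NOT y AND NOT v) OR (NOT y AND v) OR (y AND NOT v)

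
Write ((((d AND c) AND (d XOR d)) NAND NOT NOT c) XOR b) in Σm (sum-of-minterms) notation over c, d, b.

Σm(0, 2, 4, 6) = (NOT c AND NOT d AND NOT b) OR (NOT c AND d AND NOT b) OR (c AND NOT d AND NOT b) OR (c AND d AND NOT b)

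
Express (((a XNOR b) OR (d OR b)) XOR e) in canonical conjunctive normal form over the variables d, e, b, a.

(d OR e OR b OR NOT a) AND (d OR NOT e OR b OR a) AND (d OR NOT e OR NOT b OR a) AND (d OR NOT e OR NOT b OR NOT a) AND (NOT d OR NOT e OR b OR a) AND (NOT d OR NOT e OR b OR NOT a) AND (NOT d OR NOT e OR NOT b OR a) AND (NOT d OR NOT e OR NOT b OR NOT a)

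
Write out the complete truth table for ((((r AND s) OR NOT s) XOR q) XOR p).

q | p | r | s | Output
----------------------
0 | 0 | 0 | 0 | 1
0 | 0 | 0 | 1 | 0
0 | 0 | 1 | 0 | 1
0 | 0 | 1 | 1 | 1
0 | 1 | 0 | 0 | 0
0 | 1 | 0 | 1 | 1
0 | 1 | 1 | 0 | 0
0 | 1 | 1 | 1 | 0
1 | 0 | 0 | 0 | 0
1 | 0 | 0 | 1 | 1
1 | 0 | 1 | 0 | 0
1 | 0 | 1 | 1 | 0
1 | 1 | 0 | 0 | 1
1 | 1 | 0 | 1 | 0
1 | 1 | 1 | 0 | 1
1 | 1 | 1 | 1 | 1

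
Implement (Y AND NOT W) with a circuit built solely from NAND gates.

((Y NAND (W NAND W)) NAND (Y NAND (W NAND W)))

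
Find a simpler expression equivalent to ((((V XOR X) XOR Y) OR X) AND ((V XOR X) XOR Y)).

By absorption (E AND (E OR v) = E):
= ((V XOR X) XOR Y)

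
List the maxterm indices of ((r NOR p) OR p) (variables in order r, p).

ΠM(2) = (NOT r OR p)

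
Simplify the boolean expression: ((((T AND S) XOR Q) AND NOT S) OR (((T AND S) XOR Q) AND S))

By distribution ((E AND v) OR (E AND NOT v) = E):
= ((T AND S) XOR Q)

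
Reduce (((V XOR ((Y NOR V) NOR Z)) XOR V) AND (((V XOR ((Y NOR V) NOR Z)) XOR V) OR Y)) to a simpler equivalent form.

By absorption (E AND (E OR v) = E) then XOR self-cancellation ((E XOR v) XOR v = E):
= ((Y NOR V) NOR Z)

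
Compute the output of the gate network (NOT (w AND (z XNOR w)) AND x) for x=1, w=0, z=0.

Substituting: (NOT (0 AND (0 XNOR 0)) AND 1)
= 1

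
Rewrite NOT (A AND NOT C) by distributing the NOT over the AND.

NOT A OR C
De Morgan's: NOT(AND of terms) = OR of negations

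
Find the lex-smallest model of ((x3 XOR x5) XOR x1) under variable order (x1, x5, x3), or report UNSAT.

x1=0, x5=0, x3=1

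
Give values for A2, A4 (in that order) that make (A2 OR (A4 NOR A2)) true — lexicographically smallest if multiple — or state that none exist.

A2=0, A4=0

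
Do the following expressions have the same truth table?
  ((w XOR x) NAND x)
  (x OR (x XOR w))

No. Counterexample: with w=0, x=0, Expression 1 = 1 but Expression 2 = 0.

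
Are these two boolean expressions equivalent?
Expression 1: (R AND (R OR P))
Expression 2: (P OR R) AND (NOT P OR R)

Yes, they are equivalent — the two output columns agree on all 4 assignments:
P | R | Expression 1 | Expression 2
-----------------------------------
0 | 0 | 0 | 0
0 | 1 | 1 | 1
1 | 0 | 0 | 0
1 | 1 | 1 | 1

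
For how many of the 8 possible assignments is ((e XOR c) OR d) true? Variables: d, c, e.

Satisfying assignments: (0,0,1), (0,1,0), (1,0,0), (1,0,1), (1,1,0), (1,1,1)
Count: 6 out of 8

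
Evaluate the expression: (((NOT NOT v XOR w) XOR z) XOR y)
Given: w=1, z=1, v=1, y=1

Substituting: (((NOT NOT 1 XOR 1) XOR 1) XOR 1)
= 0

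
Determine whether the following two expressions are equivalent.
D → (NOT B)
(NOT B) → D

No, Converse is not equivalent to original (counterexample: B=0, D=0, E=0)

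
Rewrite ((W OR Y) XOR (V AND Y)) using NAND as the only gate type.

((((W NAND W) NAND (Y NAND Y)) NAND (((W NAND W) NAND (Y NAND Y)) NAND ((V NAND Y) NAND (V NAND Y)))) NAND (((V NAND Y) NAND (V NAND Y)) NAND (((W NAND W) NAND (Y NAND Y)) NAND ((V NAND Y) NAND (V NAND Y)))))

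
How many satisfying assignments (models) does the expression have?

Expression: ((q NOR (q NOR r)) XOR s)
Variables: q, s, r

Satisfying assignments: (0,0,1), (0,1,0), (1,1,0), (1,1,1)
Count: 4 out of 8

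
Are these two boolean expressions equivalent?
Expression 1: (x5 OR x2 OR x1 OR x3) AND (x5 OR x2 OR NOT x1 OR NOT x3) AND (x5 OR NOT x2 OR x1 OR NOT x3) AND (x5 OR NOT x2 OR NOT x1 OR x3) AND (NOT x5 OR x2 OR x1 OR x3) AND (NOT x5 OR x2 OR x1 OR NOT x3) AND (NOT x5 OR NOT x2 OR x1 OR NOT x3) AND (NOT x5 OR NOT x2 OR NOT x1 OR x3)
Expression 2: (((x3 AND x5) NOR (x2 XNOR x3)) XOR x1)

Yes, they are equivalent — the two output columns agree on all 16 assignments:
x5 | x2 | x1 | x3 | Expression 1 | Expression 2
-----------------------------------------------
0 | 0 | 0 | 0 | 0 | 0
0 | 0 | 0 | 1 | 1 | 1
0 | 0 | 1 | 0 | 1 | 1
0 | 0 | 1 | 1 | 0 | 0
0 | 1 | 0 | 0 | 1 | 1
0 | 1 | 0 | 1 | 0 | 0
0 | 1 | 1 | 0 | 0 | 0
0 | 1 | 1 | 1 | 1 | 1
1 | 0 | 0 | 0 | 0 | 0
1 | 0 | 0 | 1 | 0 | 0
1 | 0 | 1 | 0 | 1 | 1
1 | 0 | 1 | 1 | 1 | 1
1 | 1 | 0 | 0 | 1 | 1
1 | 1 | 0 | 1 | 0 | 0
1 | 1 | 1 | 0 | 0 | 0
1 | 1 | 1 | 1 | 1 | 1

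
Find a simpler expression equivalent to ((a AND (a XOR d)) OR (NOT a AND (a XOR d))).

By distribution ((E AND v) OR (E AND NOT v) = E):
= (a XOR d)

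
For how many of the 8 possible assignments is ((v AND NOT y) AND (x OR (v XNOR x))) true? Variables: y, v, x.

Satisfying assignments: (0,1,1)
Count: 1 out of 8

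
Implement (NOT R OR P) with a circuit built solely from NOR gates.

(((R NOR R) NOR P) NOR ((R NOR R) NOR P))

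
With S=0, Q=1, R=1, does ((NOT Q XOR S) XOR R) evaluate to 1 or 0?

Substituting: ((NOT 1 XOR 0) XOR 1)
= 1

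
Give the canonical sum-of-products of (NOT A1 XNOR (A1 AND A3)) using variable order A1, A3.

Σm(2) = (A1 AND NOT A3)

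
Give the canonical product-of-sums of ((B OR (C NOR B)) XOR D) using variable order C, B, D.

ΠM(1, 3, 4, 7) = (C OR B OR NOT D) AND (C OR NOT B OR NOT D) AND (NOT C OR B OR D) AND (NOT C OR NOT B OR NOT D)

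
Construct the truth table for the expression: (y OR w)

y | w | Output
--------------
0 | 0 | 0
0 | 1 | 1
1 | 0 | 1
1 | 1 | 1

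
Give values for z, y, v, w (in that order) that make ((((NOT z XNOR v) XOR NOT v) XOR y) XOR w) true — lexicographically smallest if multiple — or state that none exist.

z=0, y=0, v=0, w=0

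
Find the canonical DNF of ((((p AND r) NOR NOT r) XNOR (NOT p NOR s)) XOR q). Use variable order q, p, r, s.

(NOT q AND NOT p AND NOT r AND NOT s) OR (NOT q AND NOT p AND NOT r AND s) OR (NOT q AND p AND NOT r AND s) OR (NOT q AND p AND r AND s) OR (q AND NOT p AND r AND NOT s) OR (q AND NOT p AND r AND s) OR (q AND p AND NOT r AND NOT s) OR (q AND p AND r AND NOT s)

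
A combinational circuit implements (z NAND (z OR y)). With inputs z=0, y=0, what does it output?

Substituting: (0 NAND (0 OR 0))
= 1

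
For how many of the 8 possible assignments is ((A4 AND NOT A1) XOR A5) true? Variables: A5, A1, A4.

Satisfying assignments: (0,0,1), (1,0,0), (1,1,0), (1,1,1)
Count: 4 out of 8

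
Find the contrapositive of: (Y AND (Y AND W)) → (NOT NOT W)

Contrapositive: NOT W → NOT (Y AND (Y AND W))
Note: A statement and its contrapositive are logically equivalent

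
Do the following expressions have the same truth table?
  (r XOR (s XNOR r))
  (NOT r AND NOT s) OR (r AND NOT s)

Yes, they are equivalent — the two output columns agree on all 4 assignments:
r | s | Expression 1 | Expression 2
-----------------------------------
0 | 0 | 1 | 1
0 | 1 | 0 | 0
1 | 0 | 1 | 1
1 | 1 | 0 | 0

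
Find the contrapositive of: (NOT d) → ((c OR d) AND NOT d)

Contrapositive: NOT ((c OR d) AND NOT d) → d
Note: A statement and its contrapositive are logically equivalent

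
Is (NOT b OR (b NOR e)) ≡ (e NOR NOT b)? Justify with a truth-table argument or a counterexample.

No. Counterexample: with b=0, e=0, Expression 1 = 1 but Expression 2 = 0.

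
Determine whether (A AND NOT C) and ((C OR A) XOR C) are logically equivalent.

Yes, they are equivalent — the two output columns agree on all 4 assignments:
A | C | Expression 1 | Expression 2
-----------------------------------
0 | 0 | 0 | 0
0 | 1 | 0 | 0
1 | 0 | 1 | 1
1 | 1 | 0 | 0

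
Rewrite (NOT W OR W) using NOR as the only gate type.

(((W NOR W) NOR W) NOR ((W NOR W) NOR W))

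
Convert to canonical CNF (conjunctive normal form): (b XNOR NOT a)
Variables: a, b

(a OR b) AND (NOT a OR NOT b)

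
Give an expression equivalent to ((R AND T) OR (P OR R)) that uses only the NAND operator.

((((R NAND T) NAND (R NAND T)) NAND ((R NAND T) NAND (R NAND T))) NAND (((P NAND P) NAND (R NAND R)) NAND ((P NAND P) NAND (R NAND R))))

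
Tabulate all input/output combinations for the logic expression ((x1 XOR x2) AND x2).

x2 | x1 | Output
----------------
0 | 0 | 0
0 | 1 | 0
1 | 0 | 1
1 | 1 | 0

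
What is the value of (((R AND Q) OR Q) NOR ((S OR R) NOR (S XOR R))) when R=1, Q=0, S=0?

Substituting: (((1 AND 0) OR 0) NOR ((0 OR 1) NOR (0 XOR 1)))
= 1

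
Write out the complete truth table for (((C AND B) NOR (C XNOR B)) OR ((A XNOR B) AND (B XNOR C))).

B | A | C | Output
------------------
0 | 0 | 0 | 1
0 | 0 | 1 | 1
0 | 1 | 0 | 0
0 | 1 | 1 | 1
1 | 0 | 0 | 1
1 | 0 | 1 | 0
1 | 1 | 0 | 1
1 | 1 | 1 | 1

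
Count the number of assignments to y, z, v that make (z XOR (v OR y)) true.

Satisfying assignments: (0,0,1), (0,1,0), (1,0,0), (1,0,1)
Count: 4 out of 8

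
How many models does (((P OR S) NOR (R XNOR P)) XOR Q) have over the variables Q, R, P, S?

Satisfying assignments: (0,1,0,0), (1,0,0,0), (1,0,0,1), (1,0,1,0), (1,0,1,1), (1,1,0,1), (1,1,1,0), (1,1,1,1)
Count: 8 out of 16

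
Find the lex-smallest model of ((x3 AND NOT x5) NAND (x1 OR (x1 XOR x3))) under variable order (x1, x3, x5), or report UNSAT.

x1=0, x3=0, x5=0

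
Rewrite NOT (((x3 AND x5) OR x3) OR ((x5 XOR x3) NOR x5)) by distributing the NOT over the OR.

NOT ((x3 AND x5) OR x3) AND NOT ((x5 XOR x3) NOR x5)
De Morgan's: NOT(OR of terms) = AND of negations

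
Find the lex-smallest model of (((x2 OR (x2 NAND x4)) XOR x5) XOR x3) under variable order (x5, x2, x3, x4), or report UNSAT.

x5=0, x2=0, x3=0, x4=0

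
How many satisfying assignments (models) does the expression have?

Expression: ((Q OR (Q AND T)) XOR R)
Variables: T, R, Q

Satisfying assignments: (0,0,1), (0,1,0), (1,0,1), (1,1,0)
Count: 4 out of 8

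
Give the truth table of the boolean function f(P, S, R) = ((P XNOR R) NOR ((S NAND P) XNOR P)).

P | S | R | Output
------------------
0 | 0 | 0 | 0
0 | 0 | 1 | 1
0 | 1 | 0 | 0
0 | 1 | 1 | 1
1 | 0 | 0 | 0
1 | 0 | 1 | 0
1 | 1 | 0 | 1
1 | 1 | 1 | 0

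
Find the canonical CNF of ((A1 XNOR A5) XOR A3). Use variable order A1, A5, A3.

(A1 OR A5 OR NOT A3) AND (A1 OR NOT A5 OR A3) AND (NOT A1 OR A5 OR A3) AND (NOT A1 OR NOT A5 OR NOT A3)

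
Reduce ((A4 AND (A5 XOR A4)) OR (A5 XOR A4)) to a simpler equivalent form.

By absorption (E OR (E AND v) = E):
= (A5 XOR A4)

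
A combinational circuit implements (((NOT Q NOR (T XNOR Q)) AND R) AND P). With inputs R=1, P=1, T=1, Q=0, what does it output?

Substituting: (((NOT 0 NOR (1 XNOR 0)) AND 1) AND 1)
= 0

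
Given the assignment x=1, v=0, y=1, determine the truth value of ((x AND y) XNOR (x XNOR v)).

Substituting: ((1 AND 1) XNOR (1 XNOR 0))
= 0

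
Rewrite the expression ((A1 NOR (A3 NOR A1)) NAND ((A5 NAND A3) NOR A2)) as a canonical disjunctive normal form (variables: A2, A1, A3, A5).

(NOT A2 AND NOT A1 AND NOT A3 AND NOT A5) OR (NOT A2 AND NOT A1 AND NOT A3 AND A5) OR (NOT A2 AND NOT A1 AND A3 AND NOT A5) OR (NOT A2 AND A1 AND NOT A3 AND NOT A5) OR (NOT A2 AND A1 AND NOT A3 AND A5) OR (NOT A2 AND A1 AND A3 AND NOT A5) OR (NOT A2 AND A1 AND A3 AND A5) OR (A2 AND NOT A1 AND NOT A3 AND NOT A5) OR (A2 AND NOT A1 AND NOT A3 AND A5) OR (A2 AND NOT A1 AND A3 AND NOT A5) OR (A2 AND NOT A1 AND A3 AND A5) OR (A2 AND A1 AND NOT A3 AND NOT A5) OR (A2 AND A1 AND NOT A3 AND A5) OR (A2 AND A1 AND A3 AND NOT A5) OR (A2 AND A1 AND A3 AND A5)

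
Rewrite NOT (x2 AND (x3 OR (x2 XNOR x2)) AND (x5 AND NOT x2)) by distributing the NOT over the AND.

NOT x2 OR NOT (x3 OR (x2 XNOR x2)) OR NOT (x5 AND NOT x2)
De Morgan's: NOT(AND of terms) = OR of negations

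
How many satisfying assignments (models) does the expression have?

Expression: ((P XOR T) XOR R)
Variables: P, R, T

Satisfying assignments: (0,0,1), (0,1,0), (1,0,0), (1,1,1)
Count: 4 out of 8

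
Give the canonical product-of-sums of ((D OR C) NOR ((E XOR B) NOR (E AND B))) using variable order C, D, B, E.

ΠM(0, 4, 5, 6, 7, 8, 9, 10, 11, 12, 13, 14, 15) = (C OR D OR B OR E) AND (C OR NOT D OR B OR E) AND (C OR NOT D OR B OR NOT E) AND (C OR NOT D OR NOT B OR E) AND (C OR NOT D OR NOT B OR NOT E) AND (NOT C OR D OR B OR E) AND (NOT C OR D OR B OR NOT E) AND (NOT C OR D OR NOT B OR E) AND (NOT C OR D OR NOT B OR NOT E) AND (NOT C OR NOT D OR B OR E) AND (NOT C OR NOT D OR B OR NOT E) AND (NOT C OR NOT D OR NOT B OR E) AND (NOT C OR NOT D OR NOT B OR NOT E)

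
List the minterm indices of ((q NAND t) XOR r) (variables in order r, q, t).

Σm(0, 1, 2, 7) = (NOT r AND NOT q AND NOT t) OR (NOT r AND NOT q AND t) OR (NOT r AND q AND NOT t) OR (r AND q AND t)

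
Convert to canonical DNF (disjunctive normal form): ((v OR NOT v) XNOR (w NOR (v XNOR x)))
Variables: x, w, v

(NOT x AND NOT w AND v) OR (x AND NOT w AND NOT v)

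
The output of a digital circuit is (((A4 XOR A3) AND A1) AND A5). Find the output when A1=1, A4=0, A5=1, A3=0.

Substituting: (((0 XOR 0) AND 1) AND 1)
= 0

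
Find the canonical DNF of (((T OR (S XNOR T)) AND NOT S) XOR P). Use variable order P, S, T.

(NOT P AND NOT S AND NOT T) OR (NOT P AND NOT S AND T) OR (P AND S AND NOT T) OR (P AND S AND T)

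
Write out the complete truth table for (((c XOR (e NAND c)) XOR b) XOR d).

e | b | c | d | Output
----------------------
0 | 0 | 0 | 0 | 1
0 | 0 | 0 | 1 | 0
0 | 0 | 1 | 0 | 0
0 | 0 | 1 | 1 | 1
0 | 1 | 0 | 0 | 0
0 | 1 | 0 | 1 | 1
0 | 1 | 1 | 0 | 1
0 | 1 | 1 | 1 | 0
1 | 0 | 0 | 0 | 1
1 | 0 | 0 | 1 | 0
1 | 0 | 1 | 0 | 1
1 | 0 | 1 | 1 | 0
1 | 1 | 0 | 0 | 0
1 | 1 | 0 | 1 | 1
1 | 1 | 1 | 0 | 0
1 | 1 | 1 | 1 | 1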